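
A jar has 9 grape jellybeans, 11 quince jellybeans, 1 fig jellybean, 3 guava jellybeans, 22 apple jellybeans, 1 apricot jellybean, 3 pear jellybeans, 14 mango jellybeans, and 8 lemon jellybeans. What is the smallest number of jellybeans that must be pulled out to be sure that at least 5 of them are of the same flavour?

29

Put each drawn jellybean into a box by flavour. The largest draw with every box below 5 takes min(count, 4) from each flavour; flavours with fewer than 4 contribute all they have.
Σ min(cᵢ, 4) = 4 + 4 + 1 + 3 + 4 + 1 + 3 + 4 + 4 = 28.
Draw number 28 + 1 = 29 must push one box to 5.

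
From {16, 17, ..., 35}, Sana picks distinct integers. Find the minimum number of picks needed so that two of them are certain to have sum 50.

12

A set avoiding the sum 50 can contain at most one of each pair {x, 50−x}, plus the 2 elements whose complement lies outside the range or equal to its own complement.
The integers 25, …, 35 (11 of them) are such a set: any two sum to at least 25+26 = 51 > 50.
By the pigeonhole principle, any 12th integer completes one of the 9 pairs, so 12 choices force a sum of 50.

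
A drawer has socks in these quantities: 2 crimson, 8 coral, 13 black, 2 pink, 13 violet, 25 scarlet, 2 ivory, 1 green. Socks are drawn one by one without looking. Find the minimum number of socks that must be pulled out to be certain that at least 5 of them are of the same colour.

24

By pigeonhole, the 8 colours are the holes; the socks drawn are the pigeons.
To avoid 5 of any one colour, the worst case takes at most 4 of each colour, or every sock of a colour that has fewer than 4.
That gives 2 + 4 + 4 + 2 + 4 + 4 + 2 + 1 = 23 socks with no colour reaching 5.
The next sock forces some colour to 5, so 23 + 1 = 24.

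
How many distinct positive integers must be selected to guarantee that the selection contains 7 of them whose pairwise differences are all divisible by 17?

103

Integers whose pairwise differences are multiples of 17 are exactly those sharing a remainder mod 17. Pigeonhole: the 17 residue classes mod 17 are the pigeonholes.
With 102 integers one could put 6 in each residue class and have no class reach 7.
The 103rd integer pushes some class to 7, so 17·6 + 1 = 103.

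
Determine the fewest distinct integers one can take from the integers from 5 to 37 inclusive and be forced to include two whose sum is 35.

21

A set avoiding the sum 35 can contain at most one of each pair {x, 35−x}, plus the 7 elements whose complement lies outside the range.
The integers 18, …, 37 (20 of them) are such a set: any two sum to at least 18+19 = 37 > 35.
Any 21st integer completes one of the 13 pairs, so 21 choices force a sum of 35.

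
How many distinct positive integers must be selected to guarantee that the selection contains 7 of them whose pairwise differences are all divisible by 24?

145

Integers whose pairwise differences are multiples of 24 are exactly those sharing a remainder mod 24. Pigeonhole: the 24 residue classes mod 24 are the pigeonholes.
With 144 integers one could put 6 in each residue class and have no class reach 7.
The 145th integer pushes some class to 7, so 24·6 + 1 = 145.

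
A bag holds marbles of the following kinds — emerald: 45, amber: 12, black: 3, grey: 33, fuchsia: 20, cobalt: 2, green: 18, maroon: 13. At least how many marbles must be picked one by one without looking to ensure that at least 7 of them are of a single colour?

Put each drawn marble into a box by colour. The largest draw with every box below 7 takes min(count, 6) from each colour; colours with fewer than 6 contribute all they have.
Σ min(cᵢ, 6) = 6 + 6 + 3 + 6 + 6 + 2 + 6 + 6 = 41.
Draw number 41 + 1 = 42 must push one box to 7.

42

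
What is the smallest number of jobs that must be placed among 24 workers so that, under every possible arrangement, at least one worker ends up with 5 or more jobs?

97

With 96 jobs one could put exactly 4 in each of the 24 workers, and no worker would reach 5.
Pigeonhole: one more job must land in a worker that already has 4, giving it 5.
So 24 × 4 + 1 = 97 jobs are required.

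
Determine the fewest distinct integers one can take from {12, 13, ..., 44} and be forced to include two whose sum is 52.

Two chosen integers sum to 52 exactly when both halves of some pair {x, 52−x} with 12 ≤ x ≤ 52−x ≤ 40 are chosen — 14 such pairs.
The remaining 5 elements (those with no distinct partner in range) can never complete a 52-sum, so the worst case takes all of them and one from each pair: 5 + 14 = 19.
The 20th integer has to be the second member of some pair, so 19 + 1 = 20.

20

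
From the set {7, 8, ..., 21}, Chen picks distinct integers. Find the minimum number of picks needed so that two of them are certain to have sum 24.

Group the elements by complementary pair {x, 24−x}: {7,17}, {8,16}, {9,15}, …, giving 5 two-element pairs; the single value 12 (it cannot pair with itself since the integers are distinct); and 4 integers whose partner 24−x falls outside [7,21].
Pigeonhole: treating each of those 10 groups as a pigeonhole, one can pick one integer per group — 10 integers — with no two summing to 24.
The 11th integer lands in an occupied pair, forcing a sum of 24.

11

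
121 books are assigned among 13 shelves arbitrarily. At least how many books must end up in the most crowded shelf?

The 13 shelves are the holes and the 121 books are the pigeons.
If every shelf held at most 9 books, the total would be at most 13 × 9 = 117, which is less than 121.
So some shelf holds at least ⌈121/13⌉ = 10 books.

10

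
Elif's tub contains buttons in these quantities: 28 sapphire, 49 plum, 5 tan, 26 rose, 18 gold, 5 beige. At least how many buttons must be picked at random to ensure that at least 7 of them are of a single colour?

35

Pigeonhole: put each drawn button into a box by colour. The largest draw with every box below 7 takes min(count, 6) from each colour; colours with fewer than 6 contribute all they have.
Σ min(cᵢ, 6) = 6 + 6 + 5 + 6 + 6 + 5 = 34.
Draw number 34 + 1 = 35 must push one box to 7.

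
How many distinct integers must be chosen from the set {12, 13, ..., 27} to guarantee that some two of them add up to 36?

11

A set avoiding the sum 36 can contain at most one of each pair {x, 36−x}, plus the 4 elements whose complement lies outside the range or equal to its own complement.
The integers 18, …, 27 (10 of them) are such a set: any two sum to at least 18+19 = 37 > 36.
Any 11th integer completes one of the 6 pairs, so 11 choices force a sum of 36.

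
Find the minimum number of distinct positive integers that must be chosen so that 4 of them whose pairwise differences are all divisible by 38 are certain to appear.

Integers whose pairwise differences are multiples of 38 are exactly those sharing a remainder mod 38. By pigeonhole, the 38 residue classes mod 38 are the pigeonholes.
With 114 integers one could put 3 in each residue class and have no class reach 4.
The 115th integer pushes some class to 4, so 38·3 + 1 = 115.

115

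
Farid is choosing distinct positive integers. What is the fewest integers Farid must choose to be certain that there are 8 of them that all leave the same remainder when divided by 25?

By the pigeonhole principle, the 25 residue classes mod 25 are the pigeonholes.
With 175 integers one could put 7 in each residue class and have no class reach 8.
The 176th integer pushes some class to 8, so 25·7 + 1 = 176.

176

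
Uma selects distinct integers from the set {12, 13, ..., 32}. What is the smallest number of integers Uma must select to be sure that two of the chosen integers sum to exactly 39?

Group the elements by complementary pair {x, 39−x}: {12,27}, {13,26}, {14,25}, …, giving 8 two-element pairs and 5 integers whose partner 39−x falls outside [12,32].
Treating each of those 13 groups as a pigeonhole, one can pick one integer per group — 13 integers — with no two summing to 39.
The 14th integer lands in an occupied pair, forcing a sum of 39.

14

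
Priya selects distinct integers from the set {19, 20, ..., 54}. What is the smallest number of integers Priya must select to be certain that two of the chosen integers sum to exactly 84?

Two chosen integers sum to 84 exactly when both halves of some pair {x, 84−x} with 30 ≤ x ≤ 84−x ≤ 54 are chosen — 12 such pairs.
The remaining 12 elements (those with no distinct partner in range) can never complete a 84-sum, so the worst case takes all of them and one from each pair: 12 + 12 = 24.
By pigeonhole, the 25th integer has to be the second member of some pair, so 24 + 1 = 25.

25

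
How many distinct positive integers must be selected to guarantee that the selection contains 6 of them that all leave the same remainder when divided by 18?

By the pigeonhole principle, the 18 residue classes mod 18 are the pigeonholes.
With 90 integers one could put 5 in each residue class and have no class reach 6.
The 91st integer pushes some class to 6, so 18·5 + 1 = 91.

91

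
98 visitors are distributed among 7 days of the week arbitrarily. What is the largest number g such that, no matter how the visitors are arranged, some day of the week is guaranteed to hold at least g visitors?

Pigeonhole: the 7 days of the week are the holes and the 98 visitors are the pigeons.
If every day of the week held at most 13 visitors, the total would be at most 7 × 13 = 91, which is less than 98.
So some day of the week holds at least ⌈98/7⌉ = 14 visitors.

14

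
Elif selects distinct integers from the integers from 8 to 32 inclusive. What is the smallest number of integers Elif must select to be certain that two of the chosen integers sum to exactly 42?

A set avoiding the sum 42 can contain at most one of each pair {x, 42−x}, plus the 3 elements whose complement lies outside the range or equal to its own complement.
The integers 8, …, 21 (14 of them) are such a set: any two sum to at least 8+9 = 17 and at most 20+21 = 41 < 42.
By the pigeonhole principle, any 15th integer completes one of the 11 pairs, so 15 choices force a sum of 42.

15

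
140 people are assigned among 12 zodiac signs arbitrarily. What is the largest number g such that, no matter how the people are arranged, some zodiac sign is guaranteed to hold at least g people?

12

By pigeonhole, the 12 zodiac signs are the holes and the 140 people are the pigeons.
If every zodiac sign held at most 11 people, the total would be at most 12 × 11 = 132, which is less than 140.
So some zodiac sign holds at least ⌈140/12⌉ = 12 people.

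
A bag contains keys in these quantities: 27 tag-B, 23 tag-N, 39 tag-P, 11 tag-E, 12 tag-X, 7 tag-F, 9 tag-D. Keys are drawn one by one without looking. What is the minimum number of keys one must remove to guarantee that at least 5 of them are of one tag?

The 7 tags are the holes; the keys drawn are the pigeons.
To avoid 5 of any one tag, the worst case takes at most 4 of each tag.
That gives 4 + 4 + 4 + 4 + 4 + 4 + 4 = 28 keys with no tag reaching 5.
The next key forces some tag to 5, so 28 + 1 = 29.

29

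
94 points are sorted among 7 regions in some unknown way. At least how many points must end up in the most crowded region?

14

By the pigeonhole principle, the 7 regions are the holes and the 94 points are the pigeons.
If every region held at most 13 points, the total would be at most 7 × 13 = 91, which is less than 94.
So some region holds at least ⌈94/7⌉ = 14 points.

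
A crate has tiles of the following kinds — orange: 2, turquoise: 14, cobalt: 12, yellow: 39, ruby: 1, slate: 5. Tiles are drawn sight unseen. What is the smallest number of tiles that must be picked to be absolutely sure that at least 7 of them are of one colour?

27

An adversary could hand out at most 6 tiles per colour (orange, ruby, slate run out sooner): 2 + 6 + 6 + 6 + 1 + 5 = 26 tiles and still no colour has 7.
By the pigeonhole principle, one more tile lands in a colour already at 6, so 27 draws are enough and 26 are not.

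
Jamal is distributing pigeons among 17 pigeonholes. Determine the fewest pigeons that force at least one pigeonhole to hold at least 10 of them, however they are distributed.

With 153 pigeons one could put exactly 9 in each of the 17 pigeonholes, and no pigeonhole would reach 10.
One more pigeon must land in a pigeonhole that already has 9, giving it 10.
So 17 × 9 + 1 = 154 pigeons are required.

154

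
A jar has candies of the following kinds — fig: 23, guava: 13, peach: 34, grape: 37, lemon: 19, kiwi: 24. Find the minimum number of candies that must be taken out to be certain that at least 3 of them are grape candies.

116

In the worst case for collecting grape candies, every non-grape candy comes out first.
There are 23 + 13 + 34 + 19 + 24 = 113 non-grape candies altogether.
After those, each further candy must be grape, so 113 + 3 = 116 draws guarantee 3 grape candies.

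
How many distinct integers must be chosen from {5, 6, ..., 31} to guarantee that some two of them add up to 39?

16

A set avoiding the sum 39 can contain at most one of each pair {x, 39−x}, plus the 3 elements whose complement lies outside the range.
The integers 5, …, 19 (15 of them) are such a set: any two sum to at least 5+6 = 11 and at most 18+19 = 37 < 39.
Pigeonhole: any 16th integer completes one of the 12 pairs, so 16 choices force a sum of 39.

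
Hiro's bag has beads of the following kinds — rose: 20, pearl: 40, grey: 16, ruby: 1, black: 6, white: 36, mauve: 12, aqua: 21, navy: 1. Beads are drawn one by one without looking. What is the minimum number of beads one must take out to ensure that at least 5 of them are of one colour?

31

An adversary could hand out at most 4 beads per colour (ruby, navy run out sooner): 4 + 4 + 4 + 1 + 4 + 4 + 4 + 4 + 1 = 30 beads and still no colour has 5.
By pigeonhole, one more bead lands in a colour already at 4, so 31 draws are enough and 30 are not.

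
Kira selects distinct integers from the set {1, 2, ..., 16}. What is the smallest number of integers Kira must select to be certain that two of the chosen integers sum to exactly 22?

12

A set avoiding the sum 22 can contain at most one of each pair {x, 22−x}, plus the 6 elements whose complement lies outside the range or equal to its own complement.
The integers 1, …, 11 (11 of them) are such a set: any two sum to at least 1+2 = 3 and at most 10+11 = 21 < 22.
By pigeonhole, any 12th integer completes one of the 5 pairs, so 12 choices force a sum of 22.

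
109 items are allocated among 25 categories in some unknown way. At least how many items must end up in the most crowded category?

The 25 categories are the holes and the 109 items are the pigeons.
If every category held at most 4 items, the total would be at most 25 × 4 = 100, which is less than 109.
So some category holds at least ⌈109/25⌉ = 5 items.

5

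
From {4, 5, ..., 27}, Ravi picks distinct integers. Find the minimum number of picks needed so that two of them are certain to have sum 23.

Two chosen integers sum to 23 exactly when both halves of some pair {x, 23−x} with 4 ≤ x ≤ 23−x ≤ 19 are chosen — 8 such pairs.
The remaining 8 elements (those with no distinct partner in range) can never complete a 23-sum, so the worst case takes all of them and one from each pair: 8 + 8 = 16.
The 17th integer has to be the second member of some pair, so 16 + 1 = 17.

17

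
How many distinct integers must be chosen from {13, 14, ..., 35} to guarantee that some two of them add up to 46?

14

Group the elements by complementary pair {x, 46−x}: {13,33}, {14,32}, {15,31}, …, giving 10 two-element pairs, the single value 23 (it cannot pair with itself since the integers are distinct), and 2 integers whose partner 46−x falls outside [13,35].
By pigeonhole, treating each of those 13 groups as a pigeonhole, one can pick one integer per group — 13 integers — with no two summing to 46.
The 14th integer lands in an occupied pair, forcing a sum of 46.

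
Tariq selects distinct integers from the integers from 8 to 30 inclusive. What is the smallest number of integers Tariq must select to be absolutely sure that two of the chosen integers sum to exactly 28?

18

Two chosen integers sum to 28 exactly when both halves of some pair {x, 28−x} with 8 ≤ x ≤ 28−x ≤ 20 are chosen — 6 such pairs.
The remaining 11 elements (those with no distinct partner in range) can never complete a 28-sum, so the worst case takes all of them and one from each pair: 11 + 6 = 17.
The 18th integer has to be the second member of some pair, so 17 + 1 = 18.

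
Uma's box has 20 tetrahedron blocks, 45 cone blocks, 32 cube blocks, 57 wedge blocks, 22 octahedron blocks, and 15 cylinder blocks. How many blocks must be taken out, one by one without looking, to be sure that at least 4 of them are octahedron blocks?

In the worst case for collecting octahedron blocks, every non-octahedron block comes out first.
There are 20 + 45 + 32 + 57 + 15 = 169 non-octahedron blocks altogether.
After those, each further block must be octahedron, so 169 + 4 = 173 draws guarantee 4 octahedron blocks.

173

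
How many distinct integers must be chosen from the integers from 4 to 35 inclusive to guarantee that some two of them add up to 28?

Group the elements by complementary pair {x, 28−x}: {4,24}, {5,23}, {6,22}, …, giving 10 two-element pairs; the single value 14 (it cannot pair with itself since the integers are distinct); and 11 integers whose partner 28−x falls outside [4,35].
By the pigeonhole principle, treating each of those 22 groups as a pigeonhole, one can pick one integer per group — 22 integers — with no two summing to 28.
The 23rd integer lands in an occupied pair, forcing a sum of 28.

23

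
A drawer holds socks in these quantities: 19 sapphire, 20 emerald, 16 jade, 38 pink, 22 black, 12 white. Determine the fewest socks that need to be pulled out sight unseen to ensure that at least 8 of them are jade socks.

In the worst case for collecting jade socks, every non-jade sock comes out first.
There are 19 + 20 + 38 + 22 + 12 = 111 non-jade socks altogether.
After those, each further sock must be jade, so 111 + 8 = 119 draws guarantee 8 jade socks.

119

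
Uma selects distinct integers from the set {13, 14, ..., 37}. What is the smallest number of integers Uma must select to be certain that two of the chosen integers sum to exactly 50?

14

A set avoiding the sum 50 can contain at most one of each pair {x, 50−x}, plus the 1 element equal to its own complement.
The integers 25, …, 37 (13 of them) are such a set: any two sum to at least 25+26 = 51 > 50.
Pigeonhole: any 14th integer completes one of the 12 pairs, so 14 choices force a sum of 50.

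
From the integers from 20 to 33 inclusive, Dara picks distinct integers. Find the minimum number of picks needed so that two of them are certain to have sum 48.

11

Group the elements by complementary pair {x, 48−x}: {20,28}, {21,27}, {22,26}, …, giving 4 two-element pairs; the single value 24 (it cannot pair with itself since the integers are distinct); and 5 integers whose partner 48−x falls outside [20,33].
Treating each of those 10 groups as a pigeonhole, one can pick one integer per group — 10 integers — with no two summing to 48.
The 11th integer lands in an occupied pair, forcing a sum of 48.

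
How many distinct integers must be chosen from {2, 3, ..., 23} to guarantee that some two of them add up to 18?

Two chosen integers sum to 18 exactly when both halves of some pair {x, 18−x} with 2 ≤ x ≤ 18−x ≤ 16 are chosen — 7 such pairs.
The remaining 8 elements (those with no distinct partner in range) can never complete a 18-sum, so the worst case takes all of them and one from each pair: 8 + 7 = 15.
By the pigeonhole principle, the 16th integer has to be the second member of some pair, so 15 + 1 = 16.

16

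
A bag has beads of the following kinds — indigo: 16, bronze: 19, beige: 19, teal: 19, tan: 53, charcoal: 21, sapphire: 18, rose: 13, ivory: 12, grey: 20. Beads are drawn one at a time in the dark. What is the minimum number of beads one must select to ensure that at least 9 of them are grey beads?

In the worst case for collecting grey beads, every non-grey bead comes out first.
There are 16 + 19 + 19 + 19 + 53 + 21 + 18 + 13 + 12 = 190 non-grey beads altogether.
After those, each further bead must be grey, so 190 + 9 = 199 draws guarantee 9 grey beads.

199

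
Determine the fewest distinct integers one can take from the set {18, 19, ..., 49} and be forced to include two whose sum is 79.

Group the elements by complementary pair {x, 79−x}: {30,49}, {31,48}, {32,47}, …, giving 10 two-element pairs and 12 integers whose partner 79−x falls outside [18,49].
Treating each of those 22 groups as a pigeonhole, one can pick one integer per group — 22 integers — with no two summing to 79.
The 23rd integer lands in an occupied pair, forcing a sum of 79.

23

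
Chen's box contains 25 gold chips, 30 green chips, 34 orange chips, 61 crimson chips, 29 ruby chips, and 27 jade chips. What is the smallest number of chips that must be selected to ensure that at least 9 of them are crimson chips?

In the worst case for collecting crimson chips, every non-crimson chip comes out first.
There are 25 + 30 + 34 + 29 + 27 = 145 non-crimson chips altogether.
After those, each further chip must be crimson, so 145 + 9 = 154 draws guarantee 9 crimson chips.

154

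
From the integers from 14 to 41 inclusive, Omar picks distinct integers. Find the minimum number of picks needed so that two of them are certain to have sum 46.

20

A set avoiding the sum 46 can contain at most one of each pair {x, 46−x}, plus the 10 elements whose complement lies outside the range or equal to its own complement.
The integers 23, …, 41 (19 of them) are such a set: any two sum to at least 23+24 = 47 > 46.
By the pigeonhole principle, any 20th integer completes one of the 9 pairs, so 20 choices force a sum of 46.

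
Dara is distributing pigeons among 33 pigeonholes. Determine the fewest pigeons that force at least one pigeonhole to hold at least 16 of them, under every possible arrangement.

With 495 pigeons one could put exactly 15 in each of the 33 pigeonholes, and no pigeonhole would reach 16.
One more pigeon must land in a pigeonhole that already has 15, giving it 16.
So 33 × 15 + 1 = 496 pigeons are required.

496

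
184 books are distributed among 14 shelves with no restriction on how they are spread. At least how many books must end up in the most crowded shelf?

14

The 14 shelves are the holes and the 184 books are the pigeons.
If every shelf held at most 13 books, the total would be at most 14 × 13 = 182, which is less than 184.
So some shelf holds at least ⌈184/14⌉ = 14 books.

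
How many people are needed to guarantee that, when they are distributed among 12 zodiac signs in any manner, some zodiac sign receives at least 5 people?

49

With 48 people one could put exactly 4 in each of the 12 zodiac signs, and no zodiac sign would reach 5.
One more person must land in a zodiac sign that already has 4, giving it 5.
So 12 × 4 + 1 = 49 people are required.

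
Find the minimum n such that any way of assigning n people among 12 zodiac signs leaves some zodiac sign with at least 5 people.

49

With 48 people one could put exactly 4 in each of the 12 zodiac signs, and no zodiac sign would reach 5.
One more person must land in a zodiac sign that already has 4, giving it 5.
So 12 × 4 + 1 = 49 people are required.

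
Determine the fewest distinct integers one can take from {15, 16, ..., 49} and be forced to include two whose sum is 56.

23

A set avoiding the sum 56 can contain at most one of each pair {x, 56−x}, plus the 9 elements whose complement lies outside the range or equal to its own complement.
The integers 28, …, 49 (22 of them) are such a set: any two sum to at least 28+29 = 57 > 56.
Any 23rd integer completes one of the 13 pairs, so 23 choices force a sum of 56.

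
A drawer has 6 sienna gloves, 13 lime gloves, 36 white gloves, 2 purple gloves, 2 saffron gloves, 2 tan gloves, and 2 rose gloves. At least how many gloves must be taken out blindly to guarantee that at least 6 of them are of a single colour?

An adversary could hand out at most 5 gloves per colour (4 colours run out sooner): 5 + 5 + 5 + 2 + 2 + 2 + 2 = 23 gloves and still no colour has 6.
By the pigeonhole principle, one more glove lands in a colour already at 5, so 24 draws are enough and 23 are not.

24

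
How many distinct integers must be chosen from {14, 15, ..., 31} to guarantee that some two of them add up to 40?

13

A set avoiding the sum 40 can contain at most one of each pair {x, 40−x}, plus the 6 elements whose complement lies outside the range or equal to its own complement.
The integers 20, …, 31 (12 of them) are such a set: any two sum to at least 20+21 = 41 > 40.
By the pigeonhole principle, any 13th integer completes one of the 6 pairs, so 13 choices force a sum of 40.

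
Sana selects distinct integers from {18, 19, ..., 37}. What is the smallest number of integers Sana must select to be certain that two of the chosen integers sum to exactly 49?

Two chosen integers sum to 49 exactly when both halves of some pair {x, 49−x} with 18 ≤ x ≤ 49−x ≤ 31 are chosen — 7 such pairs.
The remaining 6 elements (those with no distinct partner in range) can never complete a 49-sum, so the worst case takes all of them and one from each pair: 6 + 7 = 13.
The 14th integer has to be the second member of some pair, so 13 + 1 = 14.

14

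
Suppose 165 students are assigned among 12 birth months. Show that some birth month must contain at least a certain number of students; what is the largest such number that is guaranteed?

The 12 birth months are the holes and the 165 students are the pigeons.
If every birth month held at most 13 students, the total would be at most 12 × 13 = 156, which is less than 165.
So some birth month holds at least ⌈165/12⌉ = 14 students.

14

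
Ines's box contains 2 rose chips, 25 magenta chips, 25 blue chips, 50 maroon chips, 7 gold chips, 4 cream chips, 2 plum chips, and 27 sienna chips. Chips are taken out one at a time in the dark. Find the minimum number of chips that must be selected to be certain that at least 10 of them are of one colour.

52

An adversary could hand out at most 9 chips per colour (4 colours run out sooner): 2 + 9 + 9 + 9 + 7 + 4 + 2 + 9 = 51 chips and still no colour has 10.
By pigeonhole, one more chip lands in a colour already at 9, so 52 draws are enough and 51 are not.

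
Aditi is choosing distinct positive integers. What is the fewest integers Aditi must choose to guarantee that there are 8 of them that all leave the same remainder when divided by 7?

The 7 residue classes mod 7 are the pigeonholes.
With 49 integers one could put 7 in each residue class and have no class reach 8.
The 50th integer pushes some class to 8, so 7·7 + 1 = 50.

50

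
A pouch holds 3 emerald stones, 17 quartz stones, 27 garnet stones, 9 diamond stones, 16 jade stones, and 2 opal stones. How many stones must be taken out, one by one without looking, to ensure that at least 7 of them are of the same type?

An adversary could hand out at most 6 stones per type (emerald, opal run out sooner): 3 + 6 + 6 + 6 + 6 + 2 = 29 stones and still no type has 7.
One more stone lands in a type already at 6, so 30 draws are enough and 29 are not.

30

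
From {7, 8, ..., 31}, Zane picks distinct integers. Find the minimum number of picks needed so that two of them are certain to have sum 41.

Group the elements by complementary pair {x, 41−x}: {10,31}, {11,30}, {12,29}, …, giving 11 two-element pairs and 3 integers whose partner 41−x falls outside [7,31].
By pigeonhole, treating each of those 14 groups as a pigeonhole, one can pick one integer per group — 14 integers — with no two summing to 41.
The 15th integer lands in an occupied pair, forcing a sum of 41.

15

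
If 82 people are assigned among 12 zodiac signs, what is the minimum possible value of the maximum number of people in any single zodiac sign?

7

By the pigeonhole principle, the 12 zodiac signs are the holes and the 82 people are the pigeons.
If every zodiac sign held at most 6 people, the total would be at most 12 × 6 = 72, which is less than 82.
So some zodiac sign holds at least ⌈82/12⌉ = 7 people.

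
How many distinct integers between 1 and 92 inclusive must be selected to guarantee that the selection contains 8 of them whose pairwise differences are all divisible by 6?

43

Integers whose pairwise differences are multiples of 6 are exactly those sharing a remainder mod 6. The 6 residue classes mod 6 are the pigeonholes.
With 42 integers one could put 7 in each residue class and have no class reach 8.
The 43rd integer pushes some class to 8, so 6·7 + 1 = 43.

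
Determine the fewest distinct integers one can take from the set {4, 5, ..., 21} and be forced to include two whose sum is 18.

Group the elements by complementary pair {x, 18−x}: {4,14}, {5,13}, {6,12}, …, giving 5 two-element pairs, the single value 9 (it cannot pair with itself since the integers are distinct), and 7 integers whose partner 18−x falls outside [4,21].
Treating each of those 13 groups as a pigeonhole, one can pick one integer per group — 13 integers — with no two summing to 18.
The 14th integer lands in an occupied pair, forcing a sum of 18.

14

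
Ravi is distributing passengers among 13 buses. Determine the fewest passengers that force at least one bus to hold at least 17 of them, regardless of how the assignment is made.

With 208 passengers one could put exactly 16 in each of the 13 buses, and no bus would reach 17.
By the pigeonhole principle, one more passenger must land in a bus that already has 16, giving it 17.
So 13 × 16 + 1 = 209 passengers are required.

209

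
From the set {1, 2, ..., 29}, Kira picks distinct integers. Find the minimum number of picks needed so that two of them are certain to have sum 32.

17

A set avoiding the sum 32 can contain at most one of each pair {x, 32−x}, plus the 3 elements whose complement lies outside the range or equal to its own complement.
The integers 1, …, 16 (16 of them) are such a set: any two sum to at least 1+2 = 3 and at most 15+16 = 31 < 32.
Pigeonhole: any 17th integer completes one of the 13 pairs, so 17 choices force a sum of 32.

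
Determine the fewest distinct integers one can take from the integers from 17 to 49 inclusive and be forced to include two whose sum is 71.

Two chosen integers sum to 71 exactly when both halves of some pair {x, 71−x} with 22 ≤ x ≤ 71−x ≤ 49 are chosen — 14 such pairs.
The remaining 5 elements (those with no distinct partner in range) can never complete a 71-sum, so the worst case takes all of them and one from each pair: 5 + 14 = 19.
The 20th integer has to be the second member of some pair, so 19 + 1 = 20.

20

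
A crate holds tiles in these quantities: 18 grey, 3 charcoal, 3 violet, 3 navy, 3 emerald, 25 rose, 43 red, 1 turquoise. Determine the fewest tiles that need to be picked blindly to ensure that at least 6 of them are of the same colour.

29

Pigeonhole: put each drawn tile into a box by colour. The largest draw with every box below 6 takes min(count, 5) from each colour; colours with fewer than 5 contribute all they have.
Σ min(cᵢ, 5) = 5 + 3 + 3 + 3 + 3 + 5 + 5 + 1 = 28.
Draw number 28 + 1 = 29 must push one box to 6.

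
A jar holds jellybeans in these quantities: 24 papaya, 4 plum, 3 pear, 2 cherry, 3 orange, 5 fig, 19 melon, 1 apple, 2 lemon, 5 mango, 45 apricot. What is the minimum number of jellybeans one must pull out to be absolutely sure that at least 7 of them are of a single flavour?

44

By the pigeonhole principle, put each drawn jellybean into a box by flavour. The largest draw with every box below 7 takes min(count, 6) from each flavour; flavours with fewer than 6 contribute all they have.
Σ min(cᵢ, 6) = 6 + 4 + 3 + 2 + 3 + 5 + 6 + 1 + 2 + 5 + 6 = 43.
Draw number 43 + 1 = 44 must push one box to 7.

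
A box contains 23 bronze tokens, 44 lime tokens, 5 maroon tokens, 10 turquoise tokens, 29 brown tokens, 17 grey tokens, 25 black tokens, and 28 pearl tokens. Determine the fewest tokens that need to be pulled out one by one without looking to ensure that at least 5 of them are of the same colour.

Pigeonhole: put each drawn token into a box by colour. The largest draw with every box below 5 takes min(count, 4) from each colour.
Σ min(cᵢ, 4) = 4 + 4 + 4 + 4 + 4 + 4 + 4 + 4 = 32.
Draw number 32 + 1 = 33 must push one box to 5.

33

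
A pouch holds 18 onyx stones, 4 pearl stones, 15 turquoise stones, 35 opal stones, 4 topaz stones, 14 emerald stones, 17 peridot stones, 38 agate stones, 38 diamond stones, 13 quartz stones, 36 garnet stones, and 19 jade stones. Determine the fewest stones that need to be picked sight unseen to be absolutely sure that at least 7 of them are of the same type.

Put each drawn stone into a box by type. The largest draw with every box below 7 takes min(count, 6) from each type; types with fewer than 6 contribute all they have.
Σ min(cᵢ, 6) = 6 + 4 + 6 + 6 + 4 + 6 + 6 + 6 + 6 + 6 + 6 + 6 = 68.
Draw number 68 + 1 = 69 must push one box to 7.

69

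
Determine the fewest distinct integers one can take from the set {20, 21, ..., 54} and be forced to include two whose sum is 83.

Two chosen integers sum to 83 exactly when both halves of some pair {x, 83−x} with 29 ≤ x ≤ 83−x ≤ 54 are chosen — 13 such pairs.
The remaining 9 elements (those with no distinct partner in range) can never complete a 83-sum, so the worst case takes all of them and one from each pair: 9 + 13 = 22.
By pigeonhole, the 23rd integer has to be the second member of some pair, so 22 + 1 = 23.

23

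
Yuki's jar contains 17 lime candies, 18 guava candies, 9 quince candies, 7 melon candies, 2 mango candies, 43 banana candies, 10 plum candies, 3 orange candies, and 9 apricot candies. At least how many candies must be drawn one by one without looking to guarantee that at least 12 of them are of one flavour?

An adversary could hand out at most 11 candies per flavour (6 flavours run out sooner): 11 + 11 + 9 + 7 + 2 + 11 + 10 + 3 + 9 = 73 candies and still no flavour has 12.
One more candy lands in a flavour already at 11, so 74 draws are enough and 73 are not.

74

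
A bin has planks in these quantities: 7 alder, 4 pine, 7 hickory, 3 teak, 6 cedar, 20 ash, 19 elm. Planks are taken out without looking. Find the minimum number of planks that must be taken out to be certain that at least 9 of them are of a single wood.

44

Put each drawn plank into a box by wood. The largest draw with every box below 9 takes min(count, 8) from each wood; woods with fewer than 8 contribute all they have.
Σ min(cᵢ, 8) = 7 + 4 + 7 + 3 + 6 + 8 + 8 = 43.
Draw number 43 + 1 = 44 must push one box to 9.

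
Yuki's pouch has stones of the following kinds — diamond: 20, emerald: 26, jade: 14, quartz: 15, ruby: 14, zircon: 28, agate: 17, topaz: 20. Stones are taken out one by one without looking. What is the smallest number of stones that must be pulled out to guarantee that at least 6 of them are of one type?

41

Put each drawn stone into a box by type. The largest draw with every box below 6 takes min(count, 5) from each type.
Σ min(cᵢ, 5) = 5 + 5 + 5 + 5 + 5 + 5 + 5 + 5 = 40.
Draw number 40 + 1 = 41 must push one box to 6.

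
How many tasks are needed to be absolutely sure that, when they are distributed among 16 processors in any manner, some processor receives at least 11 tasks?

161

With 160 tasks one could put exactly 10 in each of the 16 processors, and no processor would reach 11.
By pigeonhole, one more task must land in a processor that already has 10, giving it 11.
So 16 × 10 + 1 = 161 tasks are required.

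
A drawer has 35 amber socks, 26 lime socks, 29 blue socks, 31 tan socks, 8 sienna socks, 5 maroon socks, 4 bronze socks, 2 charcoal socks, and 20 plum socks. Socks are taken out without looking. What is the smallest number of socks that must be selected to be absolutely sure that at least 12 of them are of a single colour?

75

An adversary could hand out at most 11 socks per colour (4 colours run out sooner): 11 + 11 + 11 + 11 + 8 + 5 + 4 + 2 + 11 = 74 socks and still no colour has 12.
One more sock lands in a colour already at 11, so 75 draws are enough and 74 are not.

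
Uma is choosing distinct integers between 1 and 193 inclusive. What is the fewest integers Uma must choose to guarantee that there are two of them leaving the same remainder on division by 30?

By pigeonhole, the 30 residue classes mod 30 are the pigeonholes.
With 30 integers one could put 1 in each residue class and have no class reach 2.
The 31st integer pushes some class to 2, so 30·1 + 1 = 31.

31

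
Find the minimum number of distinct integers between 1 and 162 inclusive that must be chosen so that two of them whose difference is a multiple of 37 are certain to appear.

Integers whose pairwise differences are multiples of 37 are exactly those sharing a remainder mod 37. The 37 residue classes mod 37 are the pigeonholes.
With 37 integers one could put 1 in each residue class and have no class reach 2.
The 38th integer pushes some class to 2, so 37·1 + 1 = 38.

38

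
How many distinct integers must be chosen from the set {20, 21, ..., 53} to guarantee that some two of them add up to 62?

24

Two chosen integers sum to 62 exactly when both halves of some pair {x, 62−x} with 20 ≤ x ≤ 62−x ≤ 42 are chosen — 11 such pairs.
The remaining 12 elements (those with no distinct partner in range) can never complete a 62-sum, so the worst case takes all of them and one from each pair: 12 + 11 = 23.
The 24th integer has to be the second member of some pair, so 23 + 1 = 24.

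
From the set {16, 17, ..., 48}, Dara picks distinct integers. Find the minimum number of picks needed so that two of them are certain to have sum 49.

Group the elements by complementary pair {x, 49−x}: {16,33}, {17,32}, {18,31}, …, giving 9 two-element pairs and 15 integers whose partner 49−x falls outside [16,48].
Pigeonhole: treating each of those 24 groups as a pigeonhole, one can pick one integer per group — 24 integers — with no two summing to 49.
The 25th integer lands in an occupied pair, forcing a sum of 49.

25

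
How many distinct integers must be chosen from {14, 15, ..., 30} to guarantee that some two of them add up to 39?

Two chosen integers sum to 39 exactly when both halves of some pair {x, 39−x} with 14 ≤ x ≤ 39−x ≤ 25 are chosen — 6 such pairs.
The remaining 5 elements (those with no distinct partner in range) can never complete a 39-sum, so the worst case takes all of them and one from each pair: 5 + 6 = 11.
By pigeonhole, the 12th integer has to be the second member of some pair, so 11 + 1 = 12.

12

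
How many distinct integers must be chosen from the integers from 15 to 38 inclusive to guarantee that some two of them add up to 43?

Group the elements by complementary pair {x, 43−x}: {15,28}, {16,27}, {17,26}, …, giving 7 two-element pairs and 10 integers whose partner 43−x falls outside [15,38].
By the pigeonhole principle, treating each of those 17 groups as a pigeonhole, one can pick one integer per group — 17 integers — with no two summing to 43.
The 18th integer lands in an occupied pair, forcing a sum of 43.

18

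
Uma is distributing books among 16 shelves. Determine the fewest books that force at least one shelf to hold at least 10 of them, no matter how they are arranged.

With 144 books one could put exactly 9 in each of the 16 shelves, and no shelf would reach 10.
By the pigeonhole principle, one more book must land in a shelf that already has 9, giving it 10.
So 16 × 9 + 1 = 145 books are required.

145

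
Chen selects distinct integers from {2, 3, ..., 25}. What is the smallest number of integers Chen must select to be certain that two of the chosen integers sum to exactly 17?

18

A set avoiding the sum 17 can contain at most one of each pair {x, 17−x}, plus the 10 elements whose complement lies outside the range.
The integers 9, …, 25 (17 of them) are such a set: any two sum to at least 9+10 = 19 > 17.
Any 18th integer completes one of the 7 pairs, so 18 choices force a sum of 17.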